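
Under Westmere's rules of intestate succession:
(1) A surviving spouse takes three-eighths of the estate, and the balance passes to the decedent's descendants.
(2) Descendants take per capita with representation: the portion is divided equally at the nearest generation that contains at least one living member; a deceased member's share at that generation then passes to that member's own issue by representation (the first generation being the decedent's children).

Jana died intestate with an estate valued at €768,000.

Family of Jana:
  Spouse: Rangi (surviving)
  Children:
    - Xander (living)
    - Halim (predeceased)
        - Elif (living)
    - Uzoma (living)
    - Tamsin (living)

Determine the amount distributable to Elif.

Elif receives €120,000.

Rangi takes three-eighths of €768,000 = €288,000. The remaining €480,000 passes to the descendants.
The descendants' portion (€480,000) is divided into 4 shares of €120,000: Xander, Uzoma, and Tamsin each take €120,000; Halim's €120,000 share passes to Halim's issue.
Halim's share (€120,000) passes entirely to Elif.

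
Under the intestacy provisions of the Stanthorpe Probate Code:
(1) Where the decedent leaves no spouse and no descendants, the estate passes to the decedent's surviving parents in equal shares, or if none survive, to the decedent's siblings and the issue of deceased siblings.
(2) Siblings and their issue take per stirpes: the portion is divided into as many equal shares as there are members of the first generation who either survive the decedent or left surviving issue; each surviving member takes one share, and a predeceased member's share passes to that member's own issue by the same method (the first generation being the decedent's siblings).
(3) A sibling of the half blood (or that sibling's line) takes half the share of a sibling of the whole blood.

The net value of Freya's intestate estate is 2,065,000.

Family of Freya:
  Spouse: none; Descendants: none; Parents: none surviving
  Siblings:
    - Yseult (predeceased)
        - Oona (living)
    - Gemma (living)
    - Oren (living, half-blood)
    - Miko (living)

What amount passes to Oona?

Oona receives 590,000.

The entire 2,065,000 passes to the siblings and their issue.
Counting each half-blood sibling's line as half a unit, there are 7/2 units in 2,065,000, so one unit is 590,000. Whole-blood lines (Yseult, Gemma, and Miko) take 590,000 each; half-blood lines (Oren) take 295,000 each.
Yseult's share (590,000) passes entirely to Oona.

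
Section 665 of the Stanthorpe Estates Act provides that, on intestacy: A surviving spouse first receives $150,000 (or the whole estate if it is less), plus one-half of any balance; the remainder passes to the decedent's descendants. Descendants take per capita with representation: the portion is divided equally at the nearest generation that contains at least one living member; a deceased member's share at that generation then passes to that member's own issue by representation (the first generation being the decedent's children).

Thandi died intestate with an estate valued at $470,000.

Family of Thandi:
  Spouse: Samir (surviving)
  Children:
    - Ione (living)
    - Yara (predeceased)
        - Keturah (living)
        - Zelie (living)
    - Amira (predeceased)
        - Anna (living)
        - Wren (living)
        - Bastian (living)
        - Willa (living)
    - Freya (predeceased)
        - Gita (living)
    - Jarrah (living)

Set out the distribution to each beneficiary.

Samir: $310,000; Ione: $32,000; Keturah: $16,000; Zelie: $16,000; Anna: $8,000; Wren: $8,000; Bastian: $8,000; Willa: $8,000; Gita: $32,000; Jarrah: $32,000

Samir first takes $150,000, leaving a balance of $320,000. Samir then takes one-half of the balance ($160,000), for a total of $310,000. The remaining $160,000 passes to the descendants.
The descendants' portion ($160,000) is divided into 5 shares of $32,000: Ione and Jarrah each take $32,000; Yara's $32,000 share passes to Yara's issue; Amira's $32,000 share passes to Amira's issue; Freya's $32,000 share passes to Freya's issue.
Yara's share ($32,000) is divided into 2 shares of $16,000: Keturah and Zelie each take $16,000.
Amira's share ($32,000) is divided into 4 shares of $8,000: Anna, Wren, Bastian, and Willa each take $8,000.
Freya's share ($32,000) passes entirely to Gita.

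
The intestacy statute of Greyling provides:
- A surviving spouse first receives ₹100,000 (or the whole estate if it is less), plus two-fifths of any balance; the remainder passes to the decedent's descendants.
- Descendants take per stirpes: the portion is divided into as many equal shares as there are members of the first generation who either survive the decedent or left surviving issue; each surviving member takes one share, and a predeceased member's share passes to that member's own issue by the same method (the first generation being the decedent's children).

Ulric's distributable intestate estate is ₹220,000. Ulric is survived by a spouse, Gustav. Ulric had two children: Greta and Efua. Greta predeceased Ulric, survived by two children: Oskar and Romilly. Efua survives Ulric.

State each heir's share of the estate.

Gustav: ₹148,000; Oskar: ₹18,000; Romilly: ₹18,000; Efua: ₹36,000

Gustav first takes ₹100,000, leaving a balance of ₹120,000. Gustav then takes two-fifths of the balance (₹48,000), for a total of ₹148,000. The remaining ₹72,000 passes to the descendants.
The descendants' portion (₹72,000) is divided into 2 shares of ₹36,000: Efua takes ₹36,000; Greta's ₹36,000 share passes to Greta's issue.
Greta's share (₹36,000) is divided into 2 shares of ₹18,000: Oskar and Romilly each take ₹18,000.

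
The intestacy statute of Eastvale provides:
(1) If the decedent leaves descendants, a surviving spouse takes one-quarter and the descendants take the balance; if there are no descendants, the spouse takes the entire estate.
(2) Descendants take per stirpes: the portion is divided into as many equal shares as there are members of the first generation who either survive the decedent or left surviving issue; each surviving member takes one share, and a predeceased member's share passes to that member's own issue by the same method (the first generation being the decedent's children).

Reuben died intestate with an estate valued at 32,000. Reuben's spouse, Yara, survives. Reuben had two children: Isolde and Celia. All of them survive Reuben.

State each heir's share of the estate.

Yara: 8,000; Isolde: 12,000; Celia: 12,000

Yara takes one-quarter of 32,000 = 8,000. The remaining 24,000 passes to the descendants.
The descendants' portion (24,000) is divided into 2 shares of 12,000: Isolde and Celia each take 12,000.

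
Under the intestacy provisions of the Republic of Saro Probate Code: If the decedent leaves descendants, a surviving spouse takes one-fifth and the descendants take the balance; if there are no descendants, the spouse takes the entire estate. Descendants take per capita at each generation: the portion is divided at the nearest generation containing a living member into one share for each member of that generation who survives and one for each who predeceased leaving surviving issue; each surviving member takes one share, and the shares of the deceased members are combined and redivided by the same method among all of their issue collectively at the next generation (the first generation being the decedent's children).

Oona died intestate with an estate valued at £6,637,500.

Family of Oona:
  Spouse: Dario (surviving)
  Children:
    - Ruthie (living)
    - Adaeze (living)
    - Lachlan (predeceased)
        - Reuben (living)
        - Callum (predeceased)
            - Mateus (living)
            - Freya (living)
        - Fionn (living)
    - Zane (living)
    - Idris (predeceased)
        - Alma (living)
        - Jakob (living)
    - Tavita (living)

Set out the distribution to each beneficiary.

Dario: £1,327,500; Ruthie: £885,000; Adaeze: £885,000; Reuben: £354,000; Mateus: £177,000; Freya: £177,000; Fionn: £354,000; Zane: £885,000; Alma: £354,000; Jakob: £354,000; Tavita: £885,000

Dario takes one-fifth of £6,637,500 = £1,327,500. The remaining £5,310,000 passes to the descendants.
The descendants' portion (£5,310,000) is divided at the children's generation into 6 shares of £885,000. Ruthie, Adaeze, Zane, and Tavita each take £885,000. The 2 shares of the deceased (Lachlan and Idris) are combined into a pool of £1,770,000.
That pool (£1,770,000) is divided at the grandchildren's generation into 5 shares of £354,000. Reuben, Fionn, Alma, and Jakob each take £354,000. The remaining share for the deceased Callum (£354,000) is carried to the next generation.
That pool (£354,000) is divided at the great-grandchildren's generation equally among Mateus and Freya: £177,000 each.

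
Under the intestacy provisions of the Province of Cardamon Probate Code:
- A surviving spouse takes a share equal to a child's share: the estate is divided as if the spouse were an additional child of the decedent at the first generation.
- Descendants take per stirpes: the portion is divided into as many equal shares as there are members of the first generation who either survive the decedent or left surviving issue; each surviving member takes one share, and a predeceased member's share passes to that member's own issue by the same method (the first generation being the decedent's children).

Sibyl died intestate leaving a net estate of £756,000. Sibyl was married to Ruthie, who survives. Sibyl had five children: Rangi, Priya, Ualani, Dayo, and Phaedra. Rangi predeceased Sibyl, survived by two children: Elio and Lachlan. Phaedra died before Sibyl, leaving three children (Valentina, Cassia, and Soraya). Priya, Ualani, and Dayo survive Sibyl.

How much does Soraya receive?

The spouse counts as an additional share at the children's level, so there are 6 primary shares of £126,000. Ruthie takes one such share (£126,000).
The children's combined portion (£630,000) is divided into 5 shares of £126,000: Priya, Ualani, and Dayo each take £126,000; Rangi's £126,000 share passes to Rangi's issue; Phaedra's £126,000 share passes to Phaedra's issue.
Rangi's share (£126,000) is divided into 2 shares of £63,000: Elio and Lachlan each take £63,000.
Phaedra's share (£126,000) is divided into 3 shares of £42,000: Valentina, Cassia, and Soraya each take £42,000.

Soraya receives £42,000.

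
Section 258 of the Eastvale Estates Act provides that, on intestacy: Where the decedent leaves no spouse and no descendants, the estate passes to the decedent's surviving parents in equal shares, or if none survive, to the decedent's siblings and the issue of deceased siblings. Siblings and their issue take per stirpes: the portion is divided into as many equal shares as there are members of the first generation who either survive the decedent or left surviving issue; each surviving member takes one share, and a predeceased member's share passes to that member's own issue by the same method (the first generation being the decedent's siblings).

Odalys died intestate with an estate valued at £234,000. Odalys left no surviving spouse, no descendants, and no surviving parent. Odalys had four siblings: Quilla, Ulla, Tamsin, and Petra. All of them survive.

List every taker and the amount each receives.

Quilla: £58,500; Ulla: £58,500; Tamsin: £58,500; Petra: £58,500

The entire £234,000 passes to the siblings and their issue.
That amount (£234,000) is divided into 4 shares of £58,500: Quilla, Ulla, Tamsin, and Petra each take £58,500.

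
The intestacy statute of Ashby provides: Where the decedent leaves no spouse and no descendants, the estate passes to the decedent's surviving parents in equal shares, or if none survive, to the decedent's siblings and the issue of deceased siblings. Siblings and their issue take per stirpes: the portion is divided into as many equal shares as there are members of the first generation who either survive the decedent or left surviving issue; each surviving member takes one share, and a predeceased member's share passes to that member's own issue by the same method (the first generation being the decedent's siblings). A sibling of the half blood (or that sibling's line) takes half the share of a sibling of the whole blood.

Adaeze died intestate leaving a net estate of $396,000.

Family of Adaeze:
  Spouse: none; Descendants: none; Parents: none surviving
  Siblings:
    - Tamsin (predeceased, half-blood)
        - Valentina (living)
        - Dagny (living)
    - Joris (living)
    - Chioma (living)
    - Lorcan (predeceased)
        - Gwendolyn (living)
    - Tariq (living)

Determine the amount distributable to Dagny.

The entire $396,000 passes to the siblings and their issue.
Counting each half-blood sibling's line as half a unit, there are 9/2 units in $396,000, so one unit is $88,000. Whole-blood lines (Joris, Chioma, Lorcan, and Tariq) take $88,000 each; half-blood lines (Tamsin) take $44,000 each.
Tamsin's share ($44,000) is divided into 2 shares of $22,000: Valentina and Dagny each take $22,000.
Lorcan's share ($88,000) passes entirely to Gwendolyn.

Dagny receives $22,000.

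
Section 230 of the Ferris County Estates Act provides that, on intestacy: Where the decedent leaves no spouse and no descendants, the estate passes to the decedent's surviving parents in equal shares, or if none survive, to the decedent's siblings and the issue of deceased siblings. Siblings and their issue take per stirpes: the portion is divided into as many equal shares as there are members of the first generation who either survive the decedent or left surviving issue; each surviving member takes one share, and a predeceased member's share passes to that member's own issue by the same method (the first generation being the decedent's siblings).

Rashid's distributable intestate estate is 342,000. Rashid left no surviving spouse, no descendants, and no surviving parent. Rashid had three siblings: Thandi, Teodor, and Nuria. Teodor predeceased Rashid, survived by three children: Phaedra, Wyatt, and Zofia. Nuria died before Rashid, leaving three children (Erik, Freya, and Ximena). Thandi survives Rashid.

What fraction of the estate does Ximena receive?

Ximena receives 1/9 of the estate.

The entire 342,000 passes to the siblings and their issue.
That amount (342,000) is divided into 3 shares of 114,000: Thandi takes 114,000; Teodor's 114,000 share passes to Teodor's issue; Nuria's 114,000 share passes to Nuria's issue.
Teodor's share (114,000) is divided into 3 shares of 38,000: Phaedra, Wyatt, and Zofia each take 38,000.
Nuria's share (114,000) is divided into 3 shares of 38,000: Erik, Freya, and Ximena each take 38,000.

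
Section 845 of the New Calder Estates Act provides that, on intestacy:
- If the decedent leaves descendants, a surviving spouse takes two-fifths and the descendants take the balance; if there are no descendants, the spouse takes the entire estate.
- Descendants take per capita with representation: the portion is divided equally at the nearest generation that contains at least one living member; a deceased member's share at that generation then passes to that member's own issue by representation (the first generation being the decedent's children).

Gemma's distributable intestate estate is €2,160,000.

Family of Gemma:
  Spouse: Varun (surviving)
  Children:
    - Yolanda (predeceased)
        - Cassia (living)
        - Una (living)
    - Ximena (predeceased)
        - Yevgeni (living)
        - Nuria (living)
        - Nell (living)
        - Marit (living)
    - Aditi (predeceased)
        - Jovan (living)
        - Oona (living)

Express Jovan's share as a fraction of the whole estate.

Varun takes two-fifths of €2,160,000 = €864,000. The remaining €1,296,000 passes to the descendants.
No child survives, so the initial division is made at the grandchildren's generation.
The descendants' portion (€1,296,000) is divided into 8 shares of €162,000: Cassia, Una, Yevgeni, Nuria, Nell, Marit, Jovan, and Oona each take €162,000.

Jovan receives 3/40 of the estate.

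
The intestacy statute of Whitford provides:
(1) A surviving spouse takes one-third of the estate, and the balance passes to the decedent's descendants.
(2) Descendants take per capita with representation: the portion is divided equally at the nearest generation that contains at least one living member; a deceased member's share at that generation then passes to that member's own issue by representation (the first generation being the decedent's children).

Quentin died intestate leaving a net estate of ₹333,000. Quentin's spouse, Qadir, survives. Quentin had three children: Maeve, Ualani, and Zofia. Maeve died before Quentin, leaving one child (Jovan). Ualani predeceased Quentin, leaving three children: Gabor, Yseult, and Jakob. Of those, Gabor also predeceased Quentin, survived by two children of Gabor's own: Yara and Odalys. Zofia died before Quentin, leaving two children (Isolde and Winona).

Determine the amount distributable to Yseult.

Yseult receives ₹37,000.

Qadir takes one-third of ₹333,000 = ₹111,000. The remaining ₹222,000 passes to the descendants.
No child survives, so the initial division is made at the grandchildren's generation.
The descendants' portion (₹222,000) is divided into 6 shares of ₹37,000: Jovan, Yseult, Jakob, Isolde, and Winona each take ₹37,000; Gabor's ₹37,000 share passes to Gabor's issue.
Gabor's share (₹37,000) is divided into 2 shares of ₹18,500: Yara and Odalys each take ₹18,500.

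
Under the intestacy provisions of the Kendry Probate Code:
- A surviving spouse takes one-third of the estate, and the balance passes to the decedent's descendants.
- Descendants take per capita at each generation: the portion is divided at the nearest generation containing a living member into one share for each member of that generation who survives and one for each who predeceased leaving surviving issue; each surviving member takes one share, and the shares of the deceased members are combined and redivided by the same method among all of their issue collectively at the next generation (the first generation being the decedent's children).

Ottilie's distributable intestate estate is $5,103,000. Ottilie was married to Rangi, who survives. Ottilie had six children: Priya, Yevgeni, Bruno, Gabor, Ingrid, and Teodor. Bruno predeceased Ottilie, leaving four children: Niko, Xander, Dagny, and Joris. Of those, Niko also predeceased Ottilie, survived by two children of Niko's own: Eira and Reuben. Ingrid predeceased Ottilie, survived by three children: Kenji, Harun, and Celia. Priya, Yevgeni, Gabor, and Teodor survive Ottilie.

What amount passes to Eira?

Rangi takes one-third of $5,103,000 = $1,701,000. The remaining $3,402,000 passes to the descendants.
The descendants' portion ($3,402,000) is divided at the children's generation into 6 shares of $567,000. Priya, Yevgeni, Gabor, and Teodor each take $567,000. The 2 shares of the deceased (Bruno and Ingrid) are combined into a pool of $1,134,000.
That pool ($1,134,000) is divided at the grandchildren's generation into 7 shares of $162,000. Xander, Dagny, Joris, Kenji, Harun, and Celia each take $162,000. The remaining share for the deceased Niko ($162,000) is carried to the next generation.
That pool ($162,000) is divided at the great-grandchildren's generation equally among Eira and Reuben: $81,000 each.

Eira receives $81,000.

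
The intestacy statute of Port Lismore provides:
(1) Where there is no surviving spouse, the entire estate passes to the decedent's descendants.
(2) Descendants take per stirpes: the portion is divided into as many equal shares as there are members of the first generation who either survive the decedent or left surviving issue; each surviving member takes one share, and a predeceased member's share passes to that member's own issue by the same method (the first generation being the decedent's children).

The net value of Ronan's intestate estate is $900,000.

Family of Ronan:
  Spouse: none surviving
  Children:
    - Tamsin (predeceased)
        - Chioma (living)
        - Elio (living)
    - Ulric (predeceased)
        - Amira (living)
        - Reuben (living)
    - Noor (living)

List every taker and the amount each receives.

Chioma: $150,000; Elio: $150,000; Amira: $150,000; Reuben: $150,000; Noor: $300,000

The entire $900,000 passes to the descendants.
That amount ($900,000) is divided into 3 shares of $300,000: Noor takes $300,000; Tamsin's $300,000 share passes to Tamsin's issue; Ulric's $300,000 share passes to Ulric's issue.
Tamsin's share ($300,000) is divided into 2 shares of $150,000: Chioma and Elio each take $150,000.
Ulric's share ($300,000) is divided into 2 shares of $150,000: Amira and Reuben each take $150,000.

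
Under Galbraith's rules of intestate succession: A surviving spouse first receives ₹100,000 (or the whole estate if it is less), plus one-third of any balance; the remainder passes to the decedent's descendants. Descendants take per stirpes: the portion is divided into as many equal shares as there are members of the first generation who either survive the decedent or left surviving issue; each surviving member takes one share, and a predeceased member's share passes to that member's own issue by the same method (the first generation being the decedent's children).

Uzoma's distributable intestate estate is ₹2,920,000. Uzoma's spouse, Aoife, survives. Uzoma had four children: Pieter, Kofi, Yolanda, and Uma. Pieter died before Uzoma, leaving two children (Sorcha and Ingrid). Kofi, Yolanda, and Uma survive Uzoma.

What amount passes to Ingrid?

Ingrid receives ₹235,000.

Aoife first takes ₹100,000, leaving a balance of ₹2,820,000. Aoife then takes one-third of the balance (₹940,000), for a total of ₹1,040,000. The remaining ₹1,880,000 passes to the descendants.
The descendants' portion (₹1,880,000) is divided into 4 shares of ₹470,000: Kofi, Yolanda, and Uma each take ₹470,000; Pieter's ₹470,000 share passes to Pieter's issue.
Pieter's share (₹470,000) is divided into 2 shares of ₹235,000: Sorcha and Ingrid each take ₹235,000.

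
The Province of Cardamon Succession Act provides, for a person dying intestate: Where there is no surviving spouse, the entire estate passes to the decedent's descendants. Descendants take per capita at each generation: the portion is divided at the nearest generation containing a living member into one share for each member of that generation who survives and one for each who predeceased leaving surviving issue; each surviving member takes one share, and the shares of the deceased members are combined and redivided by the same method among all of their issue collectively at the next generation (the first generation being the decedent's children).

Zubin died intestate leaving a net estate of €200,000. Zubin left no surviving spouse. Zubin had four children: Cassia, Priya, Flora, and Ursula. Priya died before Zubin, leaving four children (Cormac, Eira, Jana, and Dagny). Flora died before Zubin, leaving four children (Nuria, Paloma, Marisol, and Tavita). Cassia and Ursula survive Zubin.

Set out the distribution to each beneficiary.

The entire €200,000 passes to the descendants.
That amount (€200,000) is divided at the children's generation into 4 shares of €50,000. Cassia and Ursula each take €50,000. The 2 shares of the deceased (Priya and Flora) are combined into a pool of €100,000.
That pool (€100,000) is divided at the grandchildren's generation equally among Cormac, Eira, Jana, Dagny, Nuria, Paloma, Marisol, and Tavita: €12,500 each.

Cassia: €50,000; Cormac: €12,500; Eira: €12,500; Jana: €12,500; Dagny: €12,500; Nuria: €12,500; Paloma: €12,500; Marisol: €12,500; Tavita: €12,500; Ursula: €50,000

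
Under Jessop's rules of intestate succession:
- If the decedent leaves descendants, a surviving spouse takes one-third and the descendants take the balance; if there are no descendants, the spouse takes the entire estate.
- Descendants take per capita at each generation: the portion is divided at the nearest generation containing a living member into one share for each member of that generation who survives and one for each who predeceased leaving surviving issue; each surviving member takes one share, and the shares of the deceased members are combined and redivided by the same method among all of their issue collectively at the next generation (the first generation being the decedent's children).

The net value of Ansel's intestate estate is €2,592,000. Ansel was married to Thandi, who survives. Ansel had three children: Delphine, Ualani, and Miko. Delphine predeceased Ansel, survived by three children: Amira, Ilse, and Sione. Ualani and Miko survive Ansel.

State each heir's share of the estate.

Thandi: €864,000; Amira: €192,000; Ilse: €192,000; Sione: €192,000; Ualani: €576,000; Miko: €576,000

Thandi takes one-third of €2,592,000 = €864,000. The remaining €1,728,000 passes to the descendants.
The descendants' portion (€1,728,000) is divided at the children's generation into 3 shares of €576,000. Ualani and Miko each take €576,000. The remaining share for the deceased Delphine (€576,000) is carried to the next generation.
That pool (€576,000) is divided at the grandchildren's generation equally among Amira, Ilse, and Sione: €192,000 each.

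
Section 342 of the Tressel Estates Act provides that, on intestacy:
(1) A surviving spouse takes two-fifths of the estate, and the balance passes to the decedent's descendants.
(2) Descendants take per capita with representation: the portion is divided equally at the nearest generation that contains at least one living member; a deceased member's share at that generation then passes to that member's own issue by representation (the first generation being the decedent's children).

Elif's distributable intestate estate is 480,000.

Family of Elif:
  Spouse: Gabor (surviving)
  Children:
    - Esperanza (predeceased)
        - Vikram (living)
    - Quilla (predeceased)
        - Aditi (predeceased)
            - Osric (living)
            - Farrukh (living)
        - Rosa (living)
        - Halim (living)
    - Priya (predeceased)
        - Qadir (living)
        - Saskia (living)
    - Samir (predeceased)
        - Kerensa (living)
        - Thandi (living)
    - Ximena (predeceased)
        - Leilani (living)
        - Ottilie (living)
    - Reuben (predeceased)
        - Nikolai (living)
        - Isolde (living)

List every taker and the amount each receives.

Gabor takes two-fifths of 480,000 = 192,000. The remaining 288,000 passes to the descendants.
No child survives, so the initial division is made at the grandchildren's generation.
The descendants' portion (288,000) is divided into 12 shares of 24,000: Vikram, Rosa, Halim, Qadir, Saskia, Kerensa, Thandi, Leilani, Ottilie, Nikolai, and Isolde each take 24,000; Aditi's 24,000 share passes to Aditi's issue.
Aditi's share (24,000) is divided into 2 shares of 12,000: Osric and Farrukh each take 12,000.

Gabor: 192,000; Vikram: 24,000; Osric: 12,000; Farrukh: 12,000; Rosa: 24,000; Halim: 24,000; Qadir: 24,000; Saskia: 24,000; Kerensa: 24,000; Thandi: 24,000; Leilani: 24,000; Ottilie: 24,000; Nikolai: 24,000; Isolde: 24,000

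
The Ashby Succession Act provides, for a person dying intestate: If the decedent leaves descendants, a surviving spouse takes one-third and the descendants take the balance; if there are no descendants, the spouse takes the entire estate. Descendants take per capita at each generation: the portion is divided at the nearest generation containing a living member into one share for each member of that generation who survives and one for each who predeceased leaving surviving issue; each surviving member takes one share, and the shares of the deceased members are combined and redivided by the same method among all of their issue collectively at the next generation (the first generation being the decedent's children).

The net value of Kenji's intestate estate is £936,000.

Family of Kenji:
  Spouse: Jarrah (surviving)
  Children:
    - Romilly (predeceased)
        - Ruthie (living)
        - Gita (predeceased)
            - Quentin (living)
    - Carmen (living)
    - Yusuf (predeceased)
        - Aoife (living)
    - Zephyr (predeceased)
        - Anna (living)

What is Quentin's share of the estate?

Quentin receives £117,000.

Jarrah takes one-third of £936,000 = £312,000. The remaining £624,000 passes to the descendants.
The descendants' portion (£624,000) is divided at the children's generation into 4 shares of £156,000. Carmen takes £156,000. The 3 shares of the deceased (Romilly, Yusuf, and Zephyr) are combined into a pool of £468,000.
That pool (£468,000) is divided at the grandchildren's generation into 4 shares of £117,000. Ruthie, Aoife, and Anna each take £117,000. The remaining share for the deceased Gita (£117,000) is carried to the next generation.
That pool (£117,000) passes entirely to Quentin, the sole taker at the great-grandchildren's generation.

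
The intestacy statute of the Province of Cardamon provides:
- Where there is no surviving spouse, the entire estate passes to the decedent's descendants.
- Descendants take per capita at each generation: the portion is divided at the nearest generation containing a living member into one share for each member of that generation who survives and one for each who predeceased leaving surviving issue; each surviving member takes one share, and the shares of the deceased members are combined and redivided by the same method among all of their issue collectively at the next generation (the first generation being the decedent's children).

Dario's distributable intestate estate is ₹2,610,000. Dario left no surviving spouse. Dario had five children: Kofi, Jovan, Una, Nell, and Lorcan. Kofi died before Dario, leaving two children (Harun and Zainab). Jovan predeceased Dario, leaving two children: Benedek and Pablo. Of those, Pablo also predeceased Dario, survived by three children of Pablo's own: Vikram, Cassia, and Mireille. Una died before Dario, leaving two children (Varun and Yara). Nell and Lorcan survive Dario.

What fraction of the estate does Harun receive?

Harun receives 1/10 of the estate.

The entire ₹2,610,000 passes to the descendants.
That amount (₹2,610,000) is divided at the children's generation into 5 shares of ₹522,000. Nell and Lorcan each take ₹522,000. The 3 shares of the deceased (Kofi, Jovan, and Una) are combined into a pool of ₹1,566,000.
That pool (₹1,566,000) is divided at the grandchildren's generation into 6 shares of ₹261,000. Harun, Zainab, Benedek, Varun, and Yara each take ₹261,000. The remaining share for the deceased Pablo (₹261,000) is carried to the next generation.
That pool (₹261,000) is divided at the great-grandchildren's generation equally among Vikram, Cassia, and Mireille: ₹87,000 each.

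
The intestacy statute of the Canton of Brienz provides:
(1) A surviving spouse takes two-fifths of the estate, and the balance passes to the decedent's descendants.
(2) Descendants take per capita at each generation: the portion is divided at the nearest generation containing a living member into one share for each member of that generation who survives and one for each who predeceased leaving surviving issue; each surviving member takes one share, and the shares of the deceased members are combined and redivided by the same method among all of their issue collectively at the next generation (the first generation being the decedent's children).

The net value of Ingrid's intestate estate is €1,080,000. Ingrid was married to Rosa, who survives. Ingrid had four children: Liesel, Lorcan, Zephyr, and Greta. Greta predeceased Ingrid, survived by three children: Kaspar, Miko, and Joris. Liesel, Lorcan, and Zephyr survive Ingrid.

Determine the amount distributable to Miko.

Rosa takes two-fifths of €1,080,000 = €432,000. The remaining €648,000 passes to the descendants.
The descendants' portion (€648,000) is divided at the children's generation into 4 shares of €162,000. Liesel, Lorcan, and Zephyr each take €162,000. The remaining share for the deceased Greta (€162,000) is carried to the next generation.
That pool (€162,000) is divided at the grandchildren's generation equally among Kaspar, Miko, and Joris: €54,000 each.

Miko receives €54,000.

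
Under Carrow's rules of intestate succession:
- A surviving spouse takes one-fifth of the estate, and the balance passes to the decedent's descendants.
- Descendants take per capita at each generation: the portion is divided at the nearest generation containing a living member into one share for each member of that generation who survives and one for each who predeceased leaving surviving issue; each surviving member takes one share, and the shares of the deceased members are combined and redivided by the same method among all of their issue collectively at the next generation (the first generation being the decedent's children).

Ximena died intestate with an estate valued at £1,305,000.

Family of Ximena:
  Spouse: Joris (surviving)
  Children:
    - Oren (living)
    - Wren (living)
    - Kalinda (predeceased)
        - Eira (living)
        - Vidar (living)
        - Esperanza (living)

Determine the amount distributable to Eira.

Eira receives £116,000.

Joris takes one-fifth of £1,305,000 = £261,000. The remaining £1,044,000 passes to the descendants.
The descendants' portion (£1,044,000) is divided at the children's generation into 3 shares of £348,000. Oren and Wren each take £348,000. The remaining share for the deceased Kalinda (£348,000) is carried to the next generation.
That pool (£348,000) is divided at the grandchildren's generation equally among Eira, Vidar, and Esperanza: £116,000 each.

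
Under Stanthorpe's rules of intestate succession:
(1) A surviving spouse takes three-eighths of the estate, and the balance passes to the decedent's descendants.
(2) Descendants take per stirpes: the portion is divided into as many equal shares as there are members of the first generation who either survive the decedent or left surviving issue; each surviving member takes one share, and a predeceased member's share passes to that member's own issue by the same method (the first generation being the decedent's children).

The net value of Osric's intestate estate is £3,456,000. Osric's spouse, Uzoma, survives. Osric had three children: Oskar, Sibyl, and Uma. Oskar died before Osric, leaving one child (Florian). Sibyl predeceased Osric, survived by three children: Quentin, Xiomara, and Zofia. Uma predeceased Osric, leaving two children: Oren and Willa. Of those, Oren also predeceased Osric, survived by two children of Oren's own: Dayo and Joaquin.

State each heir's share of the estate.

Uzoma: £1,296,000; Florian: £720,000; Quentin: £240,000; Xiomara: £240,000; Zofia: £240,000; Dayo: £180,000; Joaquin: £180,000; Willa: £360,000

Uzoma takes three-eighths of £3,456,000 = £1,296,000. The remaining £2,160,000 passes to the descendants.
The descendants' portion (£2,160,000) is divided into 3 shares of £720,000: Oskar's £720,000 share passes to Oskar's issue; Sibyl's £720,000 share passes to Sibyl's issue; Uma's £720,000 share passes to Uma's issue.
Oskar's share (£720,000) passes entirely to Florian.
Sibyl's share (£720,000) is divided into 3 shares of £240,000: Quentin, Xiomara, and Zofia each take £240,000.
Uma's share (£720,000) is divided into 2 shares of £360,000: Willa takes £360,000; Oren's £360,000 share passes to Oren's issue.
Oren's share (£360,000) is divided into 2 shares of £180,000: Dayo and Joaquin each take £180,000.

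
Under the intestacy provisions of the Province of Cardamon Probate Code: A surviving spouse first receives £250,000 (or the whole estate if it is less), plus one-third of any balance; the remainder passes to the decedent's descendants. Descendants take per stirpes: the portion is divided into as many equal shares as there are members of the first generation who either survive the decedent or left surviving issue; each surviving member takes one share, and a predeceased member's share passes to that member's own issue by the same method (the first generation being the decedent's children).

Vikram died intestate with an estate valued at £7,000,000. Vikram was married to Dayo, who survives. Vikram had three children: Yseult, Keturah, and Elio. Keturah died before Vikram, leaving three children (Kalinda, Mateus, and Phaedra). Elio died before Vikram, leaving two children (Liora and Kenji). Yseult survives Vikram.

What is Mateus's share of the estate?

Mateus receives £500,000.

Dayo first takes £250,000, leaving a balance of £6,750,000. Dayo then takes one-third of the balance (£2,250,000), for a total of £2,500,000. The remaining £4,500,000 passes to the descendants.
The descendants' portion (£4,500,000) is divided into 3 shares of £1,500,000: Yseult takes £1,500,000; Keturah's £1,500,000 share passes to Keturah's issue; Elio's £1,500,000 share passes to Elio's issue.
Keturah's share (£1,500,000) is divided into 3 shares of £500,000: Kalinda, Mateus, and Phaedra each take £500,000.
Elio's share (£1,500,000) is divided into 2 shares of £750,000: Liora and Kenji each take £750,000.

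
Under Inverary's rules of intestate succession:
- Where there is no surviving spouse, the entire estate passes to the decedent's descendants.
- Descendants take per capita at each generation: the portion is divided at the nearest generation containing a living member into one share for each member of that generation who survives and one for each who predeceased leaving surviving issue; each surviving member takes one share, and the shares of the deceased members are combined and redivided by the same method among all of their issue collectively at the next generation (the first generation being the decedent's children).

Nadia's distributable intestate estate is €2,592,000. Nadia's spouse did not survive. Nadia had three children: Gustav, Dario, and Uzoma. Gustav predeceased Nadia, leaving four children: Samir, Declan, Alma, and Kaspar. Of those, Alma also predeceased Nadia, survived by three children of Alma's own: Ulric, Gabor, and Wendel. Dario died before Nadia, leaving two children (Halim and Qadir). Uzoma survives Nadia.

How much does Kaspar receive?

Kaspar receives €288,000.

The entire €2,592,000 passes to the descendants.
That amount (€2,592,000) is divided at the children's generation into 3 shares of €864,000. Uzoma takes €864,000. The 2 shares of the deceased (Gustav and Dario) are combined into a pool of €1,728,000.
That pool (€1,728,000) is divided at the grandchildren's generation into 6 shares of €288,000. Samir, Declan, Kaspar, Halim, and Qadir each take €288,000. The remaining share for the deceased Alma (€288,000) is carried to the next generation.
That pool (€288,000) is divided at the great-grandchildren's generation equally among Ulric, Gabor, and Wendel: €96,000 each.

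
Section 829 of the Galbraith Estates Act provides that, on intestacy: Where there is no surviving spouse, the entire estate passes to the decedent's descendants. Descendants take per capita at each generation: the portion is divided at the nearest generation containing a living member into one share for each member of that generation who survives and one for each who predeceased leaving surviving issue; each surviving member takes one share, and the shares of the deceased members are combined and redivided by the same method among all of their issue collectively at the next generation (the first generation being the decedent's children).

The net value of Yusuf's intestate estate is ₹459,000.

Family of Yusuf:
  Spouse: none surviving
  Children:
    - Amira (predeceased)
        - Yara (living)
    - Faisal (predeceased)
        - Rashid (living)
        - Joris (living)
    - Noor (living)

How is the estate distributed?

The entire ₹459,000 passes to the descendants.
That amount (₹459,000) is divided at the children's generation into 3 shares of ₹153,000. Noor takes ₹153,000. The 2 shares of the deceased (Amira and Faisal) are combined into a pool of ₹306,000.
That pool (₹306,000) is divided at the grandchildren's generation equally among Yara, Rashid, and Joris: ₹102,000 each.

Yara: ₹102,000; Rashid: ₹102,000; Joris: ₹102,000; Noor: ₹153,000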